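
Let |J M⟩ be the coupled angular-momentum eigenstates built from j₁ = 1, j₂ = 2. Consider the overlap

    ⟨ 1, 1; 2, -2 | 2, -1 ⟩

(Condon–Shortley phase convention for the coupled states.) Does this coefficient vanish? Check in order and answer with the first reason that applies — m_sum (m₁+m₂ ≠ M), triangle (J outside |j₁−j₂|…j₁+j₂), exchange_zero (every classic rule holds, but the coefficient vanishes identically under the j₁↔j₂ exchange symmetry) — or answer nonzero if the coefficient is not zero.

nonzero

m-sum: m₁+m₂ = 1+(-2) = -1, M = -1  ✓
triangle: |j₁−j₂| = 1 ≤ J = 2 ≤ j₁+j₂ = 3  ✓
exchange: j₁≠j₂ or m₁≠m₂ — the exchange symmetry imposes no constraint here
value check: CG = +√(1/3) = +0.577350 ≠ 0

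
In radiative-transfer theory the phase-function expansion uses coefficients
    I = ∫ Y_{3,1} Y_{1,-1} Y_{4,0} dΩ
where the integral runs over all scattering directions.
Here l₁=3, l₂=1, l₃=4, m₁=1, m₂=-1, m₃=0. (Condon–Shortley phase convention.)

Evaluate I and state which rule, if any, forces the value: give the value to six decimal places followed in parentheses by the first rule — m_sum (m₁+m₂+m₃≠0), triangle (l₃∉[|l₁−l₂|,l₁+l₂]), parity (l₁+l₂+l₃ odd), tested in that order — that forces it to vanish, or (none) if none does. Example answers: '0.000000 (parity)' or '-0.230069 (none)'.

Checks pass: Σm=0; 8 even; l₃=4∈[2,4].
(2·3+1)(2·1+1)(2·4+1) = 189
Δ: 0! 6! 2! / 9! → 1/252
sum: t=0:+1/36 = 1/36
3j²(3 1 4; 0 0 0) = Δ·Π!·Σ² = 4/63  (sign +1)
sum: t=0:+1/96 = 1/96
3j²(3 1 4; 1 -1 0) = Δ·Π!·Σ² = 1/42  (sign +1)
combine: 4πI² = 189·4/63·1/42 = 2/7
take √, sign +1: I = 0.15078601
No selection rule forces the value: the integral is nonzero (none).

0.150786 (none)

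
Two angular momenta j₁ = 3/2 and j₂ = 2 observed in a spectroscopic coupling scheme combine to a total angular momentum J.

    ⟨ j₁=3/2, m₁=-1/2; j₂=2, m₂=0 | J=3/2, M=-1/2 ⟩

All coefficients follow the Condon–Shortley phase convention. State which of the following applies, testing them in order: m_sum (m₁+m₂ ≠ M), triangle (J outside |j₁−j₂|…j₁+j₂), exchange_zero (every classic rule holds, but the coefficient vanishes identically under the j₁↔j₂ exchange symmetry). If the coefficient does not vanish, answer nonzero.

m-sum: m₁+m₂ = -1/2+0 = -1/2, M = -1/2  ✓
triangle: |j₁−j₂| = 1/2 ≤ J = 3/2 ≤ j₁+j₂ = 7/2  ✓
exchange: j₁≠j₂ or m₁≠m₂ — the exchange symmetry imposes no constraint here
value check: CG = −√(1/5) = -0.447214 ≠ 0

nonzero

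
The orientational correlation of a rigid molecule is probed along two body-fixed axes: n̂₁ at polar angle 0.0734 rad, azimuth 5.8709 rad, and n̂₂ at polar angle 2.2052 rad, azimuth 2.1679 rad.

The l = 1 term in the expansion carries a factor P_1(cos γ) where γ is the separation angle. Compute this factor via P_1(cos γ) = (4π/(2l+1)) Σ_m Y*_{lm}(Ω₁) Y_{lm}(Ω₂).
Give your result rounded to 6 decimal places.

-0.641100

Addition theorem: P_1(cos γ) = (4π/3) Σ_m Y*_{lm}(Ω₁) Y_{lm}(Ω₂), m = −1…1:
  m=-1: Y*=+0.023213-0.010152i  Y=-0.156457-0.230120i  product -0.005968-0.003753i
  m=+0: Y*=+0.487287-0.000000i  Y=-0.289593+0.000000i  product -0.141115+0.000000i
  m=+1: Y*=-0.023213-0.010152i  Y=+0.156457-0.230120i  product -0.005968+0.003753i
Accumulated sum -0.153051+0.000000i; after 4π/(2l+1) scaling, -0.641100+0.000000i ⇒ P_1 = -0.641100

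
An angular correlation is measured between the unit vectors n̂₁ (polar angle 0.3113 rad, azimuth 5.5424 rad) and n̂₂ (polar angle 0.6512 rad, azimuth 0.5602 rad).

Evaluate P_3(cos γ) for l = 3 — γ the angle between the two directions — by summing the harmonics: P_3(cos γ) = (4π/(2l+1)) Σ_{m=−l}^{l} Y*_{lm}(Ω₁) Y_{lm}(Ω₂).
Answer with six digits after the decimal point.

0.102097

Expand P_3 via completeness: Σ_{m} conj(Y_{3,m}) at Ω₁ times Y_{3,m} at Ω₂ —
  m=-3: Y*=-0.00727 - 0.00953j  Y=-0.01018 - 0.09236j  product -0.00081 + 0.00077j
  m=-2: Y*=0.00813 - 0.09091j  Y=0.13001 - 0.26886j  product -0.02338 - 0.01401j
  m=-1: Y*=0.25793 - 0.23588j  Y=0.35894 - 0.22514j  product 0.03947 - 0.14274j
  m=+0: Y*=0.54384 + 0.00000j  Y=0.04837 + 0.00000j  product 0.02631 + 0.00000j
  m=+1: Y*=-0.25793 - 0.23588j  Y=-0.35894 - 0.22514j  product 0.03947 + 0.14274j
  m=+2: Y*=0.00813 + 0.09091j  Y=0.13001 + 0.26886j  product -0.02338 + 0.01401j
  m=+3: Y*=0.00727 - 0.00953j  Y=0.01018 - 0.09236j  product -0.00081 - 0.00077j
Total Σ_m = 0.05687 + 0.00000j. Multiply by 1.795196: 0.10210 + 0.00000j. P_3(cos γ) = 0.102097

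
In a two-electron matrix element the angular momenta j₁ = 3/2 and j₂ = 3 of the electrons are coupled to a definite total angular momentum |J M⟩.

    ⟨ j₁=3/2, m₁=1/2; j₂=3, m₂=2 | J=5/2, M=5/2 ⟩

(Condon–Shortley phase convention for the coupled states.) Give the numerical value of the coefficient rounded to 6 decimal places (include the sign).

−√(5/14) = -0.597614

√[6·2!1!4!/8! · 2!1!5!1!5!0!] = √(1440/7)
  +(−1)^1/∏(1,1,0,4,1,0)! = -1/24  (running -1/24)
⟨..|..⟩ = √(1440/7)·(-1/24) = -0.597614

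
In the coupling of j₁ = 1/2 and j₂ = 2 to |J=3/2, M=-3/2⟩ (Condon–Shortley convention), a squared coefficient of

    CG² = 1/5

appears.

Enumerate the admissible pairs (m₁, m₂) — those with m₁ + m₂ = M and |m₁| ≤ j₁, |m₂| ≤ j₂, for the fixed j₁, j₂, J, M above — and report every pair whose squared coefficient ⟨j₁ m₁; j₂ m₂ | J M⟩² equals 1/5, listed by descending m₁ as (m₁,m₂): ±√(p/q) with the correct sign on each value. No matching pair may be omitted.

Admissible pairs with m₁+m₂ = M = -3/2: (-1/2,-1), (1/2,-2)
  (m₁,m₂)=(1/2,-2): CG² = 4/5, CG = +√(4/5)
  (m₁,m₂)=(-1/2,-1): CG² = 1/5, CG = −√(1/5)   ← matches the target
Pairs with CG² = 1/5: (-1/2,-1): −√(1/5)

(-1/2,-1): −√(1/5)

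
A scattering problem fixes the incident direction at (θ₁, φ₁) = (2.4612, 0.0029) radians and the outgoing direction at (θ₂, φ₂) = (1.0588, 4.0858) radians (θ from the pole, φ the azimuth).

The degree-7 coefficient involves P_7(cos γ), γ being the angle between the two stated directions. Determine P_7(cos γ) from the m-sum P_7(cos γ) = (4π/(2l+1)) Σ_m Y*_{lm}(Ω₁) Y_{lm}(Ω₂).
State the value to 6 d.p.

Summing Y*_{l m}(θ₁,φ₁)·Y_{l m}(θ₂,φ₂) over m ∈ [−7, 7]; prefactor 4π/(2·7+1) = 0.837758:
  [-7]  conj(Y_{7,-7})(Ω₁) = 0.01950 + 0.00040j ; Y_{7,-7}(Ω₂) = -0.18125 + 0.06133j ; Δ = -0.00356 + 0.00112j
  [-6]  conj(Y_{7,-6})(Ω₁) = -0.09014 - 0.00157j ; Y_{7,-6}(Ω₂) = 0.32794 + 0.23310j ; Δ = -0.02919 - 0.02153j
  [-5]  conj(Y_{7,-5})(Ω₁) = 0.24782 + 0.00359j ; Y_{7,-5}(Ω₂) = -0.00339 - 0.39171j ; Δ = 0.00057 - 0.09709j
  [-4]  conj(Y_{7,-4})(Ω₁) = -0.43376 - 0.00503j ; Y_{7,-4}(Ω₂) = -0.02010 + 0.01482j ; Δ = 0.00879 - 0.00633j
  [-3]  conj(Y_{7,-3})(Ω₁) = 0.42224 + 0.00367j ; Y_{7,-3}(Ω₂) = -0.32142 - 0.10260j ; Δ = -0.13534 - 0.04450j
  [-2]  conj(Y_{7,-2})(Ω₁) = -0.03578 - 0.00021j ; Y_{7,-2}(Ω₂) = 0.05756 + 0.17510j ; Δ = -0.00202 - 0.00628j
  [-1]  conj(Y_{7,-1})(Ω₁) = -0.38225 - 0.00111j ; Y_{7,-1}(Ω₂) = -0.15731 + 0.21731j ; Δ = 0.06037 - 0.08289j
  [+0]  conj(Y_{7,0})(Ω₁) = 0.16137 + 0.00000j ; Y_{7,0}(Ω₂) = 0.22129 + 0.00000j ; Δ = 0.03571 + 0.00000j
  [+1]  conj(Y_{7,1})(Ω₁) = 0.38225 - 0.00111j ; Y_{7,1}(Ω₂) = 0.15731 + 0.21731j ; Δ = 0.06037 + 0.08289j
  [+2]  conj(Y_{7,2})(Ω₁) = -0.03578 + 0.00021j ; Y_{7,2}(Ω₂) = 0.05756 - 0.17510j ; Δ = -0.00202 + 0.00628j
  [+3]  conj(Y_{7,3})(Ω₁) = -0.42224 + 0.00367j ; Y_{7,3}(Ω₂) = 0.32142 - 0.10260j ; Δ = -0.13534 + 0.04450j
  [+4]  conj(Y_{7,4})(Ω₁) = -0.43376 + 0.00503j ; Y_{7,4}(Ω₂) = -0.02010 - 0.01482j ; Δ = 0.00879 + 0.00633j
  [+5]  conj(Y_{7,5})(Ω₁) = -0.24782 + 0.00359j ; Y_{7,5}(Ω₂) = 0.00339 - 0.39171j ; Δ = 0.00057 + 0.09709j
  [+6]  conj(Y_{7,6})(Ω₁) = -0.09014 + 0.00157j ; Y_{7,6}(Ω₂) = 0.32794 - 0.23310j ; Δ = -0.02919 + 0.02153j
  [+7]  conj(Y_{7,7})(Ω₁) = -0.01950 + 0.00040j ; Y_{7,7}(Ω₂) = 0.18125 + 0.06133j ; Δ = -0.00356 - 0.00112j
Σ over m = -0.16505 - 0.00000j; ×(4π/15) → -0.13827 - 0.00000j. Real part: -0.138274

-0.138274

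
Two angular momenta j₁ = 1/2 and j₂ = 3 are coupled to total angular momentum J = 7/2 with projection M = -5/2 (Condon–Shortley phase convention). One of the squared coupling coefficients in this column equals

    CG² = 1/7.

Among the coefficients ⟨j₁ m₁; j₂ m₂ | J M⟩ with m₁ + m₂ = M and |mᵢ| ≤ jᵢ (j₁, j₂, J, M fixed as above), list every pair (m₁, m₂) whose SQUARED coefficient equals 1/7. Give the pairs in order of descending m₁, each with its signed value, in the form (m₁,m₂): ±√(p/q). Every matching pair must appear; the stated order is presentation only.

(1/2,-3): +√(1/7)

Admissible pairs with m₁+m₂ = M = -5/2: (-1/2,-2), (1/2,-3)
  (m₁,m₂)=(1/2,-3): CG² = 1/7, CG = +√(1/7)   ← matches the target
  (m₁,m₂)=(-1/2,-2): CG² = 6/7, CG = +√(6/7)
Pairs with CG² = 1/7: (1/2,-3): +√(1/7)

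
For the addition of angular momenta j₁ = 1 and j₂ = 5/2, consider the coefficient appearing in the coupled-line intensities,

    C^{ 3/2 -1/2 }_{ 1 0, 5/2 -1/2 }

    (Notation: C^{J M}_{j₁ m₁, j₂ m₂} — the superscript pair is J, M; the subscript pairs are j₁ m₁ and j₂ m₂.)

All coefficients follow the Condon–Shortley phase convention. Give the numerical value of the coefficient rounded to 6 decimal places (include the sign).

j₁+j₂−J=2  J+j₁−j₂=0  J−j₁+j₂=3  j₁+j₂+J+1=6
(j₁±m₁, j₂±m₂, J±M) = (1,1,2,3,1,2)
P² = 8/5
sum k=1..1:
  [1] −1/2 = -1/2
S = -1/2
C² = P²·S² = 2/5 ; C = -0.632456

-0.632456  (= −√(2/5))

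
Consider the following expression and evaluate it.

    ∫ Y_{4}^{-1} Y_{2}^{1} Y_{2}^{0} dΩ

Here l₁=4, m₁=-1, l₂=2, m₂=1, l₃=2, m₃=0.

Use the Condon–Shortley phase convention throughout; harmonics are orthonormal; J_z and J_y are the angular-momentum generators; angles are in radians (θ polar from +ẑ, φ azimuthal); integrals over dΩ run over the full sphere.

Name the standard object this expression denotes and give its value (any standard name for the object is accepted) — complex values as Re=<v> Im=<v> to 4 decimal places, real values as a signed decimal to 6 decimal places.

Gaunt coefficient, -0.220728

This is a Gaunt coefficient — the integral of a triple product of spherical harmonics over the sphere.
m-sum 0 ✓  L=8 even ✓  2≤2≤6 ✓
Π(2lᵢ+1) = 9×5×5 = 225
triangle coeff Δ(4,2,2) = 1/630
Σ_t [2,2]: t=2:+1/16 = 1/16
(3j)²=2/35 [(4 2 2; 0 0 0)], sign=+1
Σ_t [3,3]: t=3:−1/24 = -1/24
(3j)²=1/21 [(4 2 2; -1 1 0)], sign=-1
⇒ 4πI² = 30/49
I = (-1)√(30/49/(4π)) = -0.22072812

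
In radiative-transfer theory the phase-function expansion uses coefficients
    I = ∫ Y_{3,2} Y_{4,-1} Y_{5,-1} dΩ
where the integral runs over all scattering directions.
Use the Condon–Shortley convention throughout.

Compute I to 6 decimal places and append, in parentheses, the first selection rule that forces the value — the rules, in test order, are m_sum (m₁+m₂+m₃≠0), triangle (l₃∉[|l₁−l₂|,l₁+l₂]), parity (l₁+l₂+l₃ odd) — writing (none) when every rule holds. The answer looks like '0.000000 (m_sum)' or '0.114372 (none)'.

Rules hold: Σm=0, L=12 even, 1≤5≤7.
N = 7·9·11 = 693
Δ = 2!·4!·6!/13! = 1/180180
Racah Σ t=0..2: t=0:+1/576 t=1:−1/144 t=2:+1/576 = -1/288
⇒ 3j(3 4 5; 0 0 0)² = 20/1001, sgn +1
Racah Σ t=0..1: t=0:+1/432 t=1:−1/1152 = 5/3456
⇒ 3j(3 4 5; 2 -1 -1)² = 625/36036, sgn +1
4πI² = N·(3j₀)²·(3jₘ)² = 3125/13013
I = +1·√(0.240144/4π) = 0.13823925
No selection rule forces the value: the integral is nonzero (none).

0.138239 (none)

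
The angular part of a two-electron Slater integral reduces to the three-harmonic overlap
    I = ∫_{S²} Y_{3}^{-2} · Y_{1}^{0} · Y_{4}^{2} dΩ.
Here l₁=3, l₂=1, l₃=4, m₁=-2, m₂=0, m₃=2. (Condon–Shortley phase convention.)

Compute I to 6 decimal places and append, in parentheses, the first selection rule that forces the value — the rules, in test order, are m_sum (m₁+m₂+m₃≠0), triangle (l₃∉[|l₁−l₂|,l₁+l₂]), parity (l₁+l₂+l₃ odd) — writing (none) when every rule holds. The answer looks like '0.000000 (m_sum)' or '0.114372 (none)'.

0.213244 (none)

Checks pass: Σm=0; 8 even; l₃=4∈[2,4].
(2·3+1)(2·1+1)(2·4+1) = 189
Δ: 0! 6! 2! / 9! → 1/252
sum: t=0:+1/36 = 1/36
3j²(3 1 4; 0 0 0) = Δ·Π!·Σ² = 4/63  (sign +1)
sum: t=0:+1/120 = 1/120
3j²(3 1 4; -2 0 2) = Δ·Π!·Σ² = 1/21  (sign +1)
combine: 4πI² = 189·4/63·1/21 = 4/7
take √, sign +1: I = 0.21324362
No selection rule forces the value: the integral is nonzero (none).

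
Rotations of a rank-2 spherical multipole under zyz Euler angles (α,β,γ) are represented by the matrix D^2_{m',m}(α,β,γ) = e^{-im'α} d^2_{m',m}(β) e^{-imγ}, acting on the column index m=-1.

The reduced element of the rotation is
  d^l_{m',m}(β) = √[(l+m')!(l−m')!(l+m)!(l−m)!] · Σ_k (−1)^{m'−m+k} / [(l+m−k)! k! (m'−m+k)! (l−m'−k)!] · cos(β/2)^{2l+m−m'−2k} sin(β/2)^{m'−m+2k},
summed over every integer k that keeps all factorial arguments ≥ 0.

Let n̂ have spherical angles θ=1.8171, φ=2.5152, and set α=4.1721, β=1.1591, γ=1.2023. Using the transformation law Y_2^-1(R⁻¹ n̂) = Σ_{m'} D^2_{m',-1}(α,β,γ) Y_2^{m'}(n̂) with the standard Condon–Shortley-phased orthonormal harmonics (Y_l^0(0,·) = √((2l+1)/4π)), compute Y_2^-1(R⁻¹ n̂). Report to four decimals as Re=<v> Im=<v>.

Re=0.1120 Im=-0.0706

Need the full column D^2_{m',-1} for m'=−2..2 at α=4.1721, β=1.1591, γ=1.2023.
cos(β/2)=0.836709, sin(β/2)=0.547647
d^2_{-2,-1}: single k=1 term ⇒ +0.641586;  D = -0.636839-0.077902i
d^2_{-1,-1}: k∈[0..1] ⇒ +0.490115 -0.629901 = -0.139786;  D = -0.085927+0.110257i
d^2_{0,-1}: k∈[0..1] ⇒ -0.785779 +0.336630 = -0.449148;  D = -0.161789-0.418997i
d^2_{1,-1}: k∈[0..1] ⇒ +0.629901 -0.089951 = +0.539951;  D = -0.532002-0.092304i
d^2_{2,-1}: single k=0 term ⇒ -0.274858;  D = -0.179595+0.208068i
Y_2^{m'}(θ=1.8171,φ=2.5152) and Σ D·Y over m':
  (-0.6368-0.0779i)·(+0.1136+0.3451i)  (-0.0859+0.1103i)·(+0.1480+0.1071i)  (-0.1618-0.4190i)·(-0.2591+0.0000i)  (-0.5320-0.0923i)·(-0.1480+0.1071i)  (-0.1796+0.2081i)·(+0.1136-0.3451i)
Y_2^-1(R⁻¹ n̂) = +0.111962-0.070622i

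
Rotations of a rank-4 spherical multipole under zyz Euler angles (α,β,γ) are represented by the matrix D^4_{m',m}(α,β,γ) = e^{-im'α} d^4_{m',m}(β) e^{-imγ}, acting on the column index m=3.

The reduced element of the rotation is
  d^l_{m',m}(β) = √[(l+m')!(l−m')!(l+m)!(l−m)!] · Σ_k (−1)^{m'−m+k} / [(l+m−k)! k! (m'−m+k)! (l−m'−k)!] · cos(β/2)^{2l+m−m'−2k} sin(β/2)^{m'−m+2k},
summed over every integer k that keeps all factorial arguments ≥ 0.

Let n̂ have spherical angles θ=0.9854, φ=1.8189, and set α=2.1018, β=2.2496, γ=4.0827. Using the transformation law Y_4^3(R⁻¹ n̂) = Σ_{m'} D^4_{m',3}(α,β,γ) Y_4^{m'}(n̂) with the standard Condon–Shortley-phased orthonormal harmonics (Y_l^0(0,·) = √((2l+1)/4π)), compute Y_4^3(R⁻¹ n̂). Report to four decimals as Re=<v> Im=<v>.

Need the full column D^4_{m',3} for m'=−4..4 at α=2.1018, β=2.2496, γ=4.0827.
cos(β/2)=0.431357, sin(β/2)=0.902181
d^4_{-4,3}: single k=7 term ⇒ +0.593525;  D = -0.454217+0.382044i
d^4_{-3,3}: k∈[6..7] ⇒ +0.702319 -0.438885 = +0.263434;  D = +0.248311+0.087973i
d^4_{-2,3}: k∈[5..6] ⇒ +0.538474 -0.785159 = -0.246685;  D = +0.046714+0.242222i
d^4_{-1,3}: k∈[4..5] ⇒ +0.303418 -0.796355 = -0.492937;  D = +0.370098-0.325599i
d^4_{0,3}: k∈[3..4] ⇒ +0.129757 -0.567602 = -0.437845;  D = -0.415856-0.137012i
d^4_{1,3}: k∈[2..3] ⇒ +0.041618 -0.303418 = -0.261800;  D = +0.055274+0.255899i
d^4_{2,3}: k∈[1..2] ⇒ +0.009380 -0.123098 = -0.113718;  D = +0.083690-0.076992i
d^4_{3,3}: k∈[0..1] ⇒ +0.001199 -0.036703 = -0.035505;  D = -0.033960-0.010359i
d^4_{4,3}: single k=0 term ⇒ -0.007091;  D = +0.001651+0.006896i
Y_4^{m'}(θ=0.9854,φ=1.8189) and Σ D·Y over m':
  (-0.4542+0.3820i)·(+0.1168-0.1788i)  (+0.2483+0.0880i)·(+0.2713+0.2946i)  (+0.0467+0.2422i)·(-0.2324+0.1258i)  (+0.3701-0.3256i)·(+0.0462+0.1823i)  (-0.4159-0.1370i)·(-0.3064+0.0000i)  (+0.0553+0.2559i)·(-0.0462+0.1823i)  (+0.0837-0.0770i)·(-0.2324-0.1258i)  (-0.0340-0.0104i)·(-0.2713+0.2946i)  (+0.0017+0.0069i)·(+0.1168+0.1788i)
Y_4^3(R⁻¹ n̂) = +0.152173+0.266370i

Re=0.1522 Im=0.2664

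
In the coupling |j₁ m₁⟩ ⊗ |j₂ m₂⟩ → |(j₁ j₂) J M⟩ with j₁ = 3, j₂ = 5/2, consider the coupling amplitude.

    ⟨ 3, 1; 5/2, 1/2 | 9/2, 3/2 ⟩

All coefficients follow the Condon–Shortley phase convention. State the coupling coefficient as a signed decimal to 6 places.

+0.147122

j₁+j₂−J=1  J+j₁−j₂=5  J−j₁+j₂=4  j₁+j₂+J+1=11
(j₁±m₁, j₂±m₂, J±M) = (4,2,3,2,6,3)
P² = 138240/77
sum k=0..1:
  [0] +1/72 = 1/72
  [1] −1/96 = -1/96
S = 1/288
C² = P²·S² = 5/231 ; C = +0.147122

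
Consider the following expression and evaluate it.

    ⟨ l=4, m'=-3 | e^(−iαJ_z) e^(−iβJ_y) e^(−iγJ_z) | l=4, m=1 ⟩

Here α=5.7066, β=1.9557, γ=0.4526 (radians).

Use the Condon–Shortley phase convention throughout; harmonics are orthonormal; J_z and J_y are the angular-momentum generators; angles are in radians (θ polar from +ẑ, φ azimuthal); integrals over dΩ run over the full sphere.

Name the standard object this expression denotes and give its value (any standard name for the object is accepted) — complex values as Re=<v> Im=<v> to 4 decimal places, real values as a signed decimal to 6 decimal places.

This is a Wigner D-matrix element — the rotation-matrix element ⟨l m'| R(α,β,γ) |l m⟩ in the angular-momentum basis.
First d^4_{-3,1}(β=1.9557), then the phase factors e^{-i(-3)α} and e^{-i(1)γ}:
Half-angle: c=0.558807, s=0.829298. N=√(1·5040·120·6)=1904.940944
k: max(0,(1)−(-3))=4 … min(4+(1),4−(-3))=5
  k=4: (−1)^0·1904.9409/(144)·0.5588^4·0.8293^4 = +0.610110
  k=5: (−1)^1·1904.9409/(240)·0.5588^2·0.8293^6 = -0.806226
d^4_{-3,1}(1.9557) = +0.610110 -0.806226 = -0.196116
Phases: e^{-i·(-3)·5.7066}=-0.158291-0.987393i, e^{-i·(1)·0.4526}=+0.899313-0.437305i ⇒ D=+0.112599+0.160571i

Wigner D-matrix element, Re=0.1126 Im=0.1606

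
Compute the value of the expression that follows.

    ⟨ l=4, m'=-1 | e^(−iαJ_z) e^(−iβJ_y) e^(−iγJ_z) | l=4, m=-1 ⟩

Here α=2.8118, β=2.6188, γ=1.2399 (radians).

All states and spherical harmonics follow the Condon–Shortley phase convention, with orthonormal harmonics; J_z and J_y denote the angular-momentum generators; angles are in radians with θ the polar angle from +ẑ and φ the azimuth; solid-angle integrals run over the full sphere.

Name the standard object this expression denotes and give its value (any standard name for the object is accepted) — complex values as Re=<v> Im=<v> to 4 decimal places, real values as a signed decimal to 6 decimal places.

Wigner D-matrix element, Re=0.2641 Im=0.3398

This is a Wigner D-matrix element — the rotation-matrix element ⟨l m'| R(α,β,γ) |l m⟩ in the angular-momentum basis.
D^4_{-1,-1}(2.8118,2.6188,1.2399) = e^{-i·-1·2.8118}·d^4_{-1,-1}(2.6188)·e^{-i·-1·1.2399}. Compute d first:
Half-angle: c=0.258430, s=0.966030. N=√(6·120·6·120)=720.000000
Admissible k: 0..3 (factorial args all ≥0)
  k=0: (−1)^0·720.0000/(720)·0.2584^8·0.9660^0 = +0.000020
  k=1: (−1)^1·720.0000/(48)·0.2584^6·0.9660^2 = -0.004170
  k=2: (−1)^2·720.0000/(24)·0.2584^4·0.9660^4 = +0.116534
  k=3: (−1)^3·720.0000/(72)·0.2584^2·0.9660^6 = -0.542786
d^4_{-1,-1}(2.6188) = +0.000020 -0.004170 +0.116534 -0.542786 = -0.430402
Phases: e^{-i·(-1)·2.8118}=-0.946110+0.323847i, e^{-i·(-1)·1.2399}=+0.324891+0.945752i ⇒ D=+0.264121+0.339832i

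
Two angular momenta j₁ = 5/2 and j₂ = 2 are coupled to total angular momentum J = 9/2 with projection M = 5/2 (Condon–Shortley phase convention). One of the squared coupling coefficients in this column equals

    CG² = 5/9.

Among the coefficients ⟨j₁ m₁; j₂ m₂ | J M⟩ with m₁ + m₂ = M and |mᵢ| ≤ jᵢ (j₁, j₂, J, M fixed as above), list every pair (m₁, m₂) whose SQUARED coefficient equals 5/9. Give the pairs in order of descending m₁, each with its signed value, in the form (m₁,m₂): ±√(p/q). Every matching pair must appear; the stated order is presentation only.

(3/2,1): +√(5/9)

Admissible pairs with m₁+m₂ = M = 5/2: (1/2,2), (3/2,1), (5/2,0)
  (m₁,m₂)=(5/2,0): CG² = 1/6, CG = +√(1/6)
  (m₁,m₂)=(3/2,1): CG² = 5/9, CG = +√(5/9)   ← matches the target
  (m₁,m₂)=(1/2,2): CG² = 5/18, CG = +√(5/18)
Pairs with CG² = 5/9: (3/2,1): +√(5/9)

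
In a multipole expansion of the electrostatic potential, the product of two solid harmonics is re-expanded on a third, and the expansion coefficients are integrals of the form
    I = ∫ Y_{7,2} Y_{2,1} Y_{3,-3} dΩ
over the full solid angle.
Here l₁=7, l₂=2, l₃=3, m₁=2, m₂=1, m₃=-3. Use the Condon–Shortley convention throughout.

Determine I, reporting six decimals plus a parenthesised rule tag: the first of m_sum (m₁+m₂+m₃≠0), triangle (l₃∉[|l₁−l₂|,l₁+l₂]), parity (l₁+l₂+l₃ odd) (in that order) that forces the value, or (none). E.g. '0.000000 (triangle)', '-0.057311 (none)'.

l₃=3 ∉ [5,9] — triangle fails ⇒ I = 0

0.000000 (triangle)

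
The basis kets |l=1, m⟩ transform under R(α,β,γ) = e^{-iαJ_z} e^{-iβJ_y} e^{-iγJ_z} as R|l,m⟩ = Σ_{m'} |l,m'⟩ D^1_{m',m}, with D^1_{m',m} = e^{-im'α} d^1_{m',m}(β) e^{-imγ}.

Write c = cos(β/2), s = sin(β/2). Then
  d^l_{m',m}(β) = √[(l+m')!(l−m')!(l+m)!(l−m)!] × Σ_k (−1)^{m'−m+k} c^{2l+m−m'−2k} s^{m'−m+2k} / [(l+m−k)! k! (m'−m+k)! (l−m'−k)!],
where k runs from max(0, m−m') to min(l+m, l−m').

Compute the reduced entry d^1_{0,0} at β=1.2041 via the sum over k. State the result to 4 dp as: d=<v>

d=0.3585

d^1_{0,0}(β=1.2041) via the finite sum:
c=cos(1.204100/2)=0.824176, s=sin(1.204100/2)=0.566333; N=√[1·1·1·1]=1.000000
Admissible k: 0..1 (factorial args all ≥0)
  k=0: (−1)^0·1.0000/(1)·0.8242^2·0.5663^0 = +0.679267
  k=1: (−1)^1·1.0000/(1)·0.8242^0·0.5663^2 = -0.320733
d^1_{0,0}(1.2041) = +0.679267 -0.320733 = +0.358533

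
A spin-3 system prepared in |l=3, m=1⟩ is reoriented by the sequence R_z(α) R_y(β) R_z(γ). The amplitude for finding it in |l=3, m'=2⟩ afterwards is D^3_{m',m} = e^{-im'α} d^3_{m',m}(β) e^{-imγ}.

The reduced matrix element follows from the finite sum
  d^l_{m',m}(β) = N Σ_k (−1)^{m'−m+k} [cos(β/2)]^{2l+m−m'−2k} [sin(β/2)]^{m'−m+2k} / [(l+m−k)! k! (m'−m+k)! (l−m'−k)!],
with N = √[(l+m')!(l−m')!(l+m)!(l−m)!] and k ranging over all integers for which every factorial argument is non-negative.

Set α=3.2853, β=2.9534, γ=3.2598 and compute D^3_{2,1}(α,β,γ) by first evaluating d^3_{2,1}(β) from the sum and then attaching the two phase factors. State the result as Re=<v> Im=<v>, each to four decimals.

Re=-0.0047 Im=0.0020

First d^3_{2,1}(β=2.9534), then the phase factors e^{-i(2)α} and e^{-i(1)γ}:
c=cos(2.953400/2)=0.093958, s=sin(2.953400/2)=0.995576; N=√[120·1·24·2]=75.894664
Admissible k: 0..1 (factorial args all ≥0)
  k=0: (−1)^1·75.8947/(24)·0.0940^5·0.9956^1 = -0.000023
  k=1: (−1)^2·75.8947/(12)·0.0940^3·0.9956^3 = +0.005177
d^3_{2,1}(2.9534) = -0.000023 +0.005177 = +0.005154
Attach z-rotation phases: D = e^{-i(2)(3.2853)}·(+0.005154)·e^{-i(1)(3.2598)} = -0.004735+0.002034i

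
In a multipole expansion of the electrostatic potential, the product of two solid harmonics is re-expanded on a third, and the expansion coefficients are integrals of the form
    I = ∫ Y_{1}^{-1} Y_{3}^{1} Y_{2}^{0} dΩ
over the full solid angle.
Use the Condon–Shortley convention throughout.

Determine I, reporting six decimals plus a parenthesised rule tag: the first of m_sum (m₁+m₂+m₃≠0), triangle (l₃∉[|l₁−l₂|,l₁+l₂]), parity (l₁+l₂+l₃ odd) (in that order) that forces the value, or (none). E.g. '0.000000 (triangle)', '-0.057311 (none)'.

m-sum 0 ✓  L=6 even ✓  2≤2≤4 ✓
Π(2lᵢ+1) = 3×7×5 = 105
triangle coeff Δ(1,3,2) = 1/105
Σ_t [1,1]: t=1:−1/4 = -1/4
(3j)²=3/35 [(1 3 2; 0 0 0)], sign=-1
Σ_t [2,2]: t=2:+1/8 = 1/8
(3j)²=2/35 [(1 3 2; -1 1 0)], sign=+1
⇒ 4πI² = 18/35
I = (-1)√(18/35/(4π)) = -0.20230066
No selection rule forces the value: the integral is nonzero (none).

-0.202301 (none)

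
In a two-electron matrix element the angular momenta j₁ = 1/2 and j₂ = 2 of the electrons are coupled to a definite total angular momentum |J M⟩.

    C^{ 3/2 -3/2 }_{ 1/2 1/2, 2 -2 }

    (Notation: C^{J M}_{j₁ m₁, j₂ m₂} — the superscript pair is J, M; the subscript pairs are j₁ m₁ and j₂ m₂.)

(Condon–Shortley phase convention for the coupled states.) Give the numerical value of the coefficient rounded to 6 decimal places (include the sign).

√[4·1!0!3!/5! · 1!0!0!4!0!3!] = √(144/5)
  +(−1)^0/∏(0,1,0,0,0,3)! = 1/6  (running 1/6)
⟨..|..⟩ = √(144/5)·(1/6) = +0.894427

+√(4/5) ≈ +0.894427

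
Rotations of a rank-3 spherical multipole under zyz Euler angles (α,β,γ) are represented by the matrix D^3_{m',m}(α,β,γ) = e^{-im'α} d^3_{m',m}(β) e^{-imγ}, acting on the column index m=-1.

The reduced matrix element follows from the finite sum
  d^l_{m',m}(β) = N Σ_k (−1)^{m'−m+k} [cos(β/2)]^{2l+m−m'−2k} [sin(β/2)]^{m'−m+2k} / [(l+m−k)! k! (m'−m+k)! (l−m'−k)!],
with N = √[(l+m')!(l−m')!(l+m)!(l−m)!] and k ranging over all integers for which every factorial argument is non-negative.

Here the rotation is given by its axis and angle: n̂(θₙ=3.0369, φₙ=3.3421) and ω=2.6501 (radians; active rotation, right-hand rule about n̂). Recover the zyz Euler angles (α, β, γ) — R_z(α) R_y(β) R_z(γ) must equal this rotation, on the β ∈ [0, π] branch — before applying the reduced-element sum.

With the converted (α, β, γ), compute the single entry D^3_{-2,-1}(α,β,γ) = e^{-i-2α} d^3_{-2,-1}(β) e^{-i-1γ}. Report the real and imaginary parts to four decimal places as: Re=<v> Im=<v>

Axis–angle → zyz. n̂ = (sinθₙcosφₙ, sinθₙsinφₙ, cosθₙ) = (-0.102408, -0.020813, -0.994525), ω = 2.6501.
R = I cosω + sinω [n̂]ₓ + (1−cosω) n̂n̂ᵀ gives
  R = [-0.861896, +0.473369, +0.181816; -0.465348, -0.880814, +0.087279; +0.201461, -0.009382, +0.979452]
β = atan2(√(R₁₃²+R₂₃²), R₃₃) = 0.203072; α = atan2(R₂₃, R₁₃) mod 2π = 0.447552; γ = atan2(R₃₂, −R₃₁) mod 2π = 3.188130
First d^3_{-2,-1}(β=0.2031), then the phase factors e^{-i(-2)α} and e^{-i(-1)γ}:
With c≡cos(β/2)=0.994850 and s≡sin(β/2)=0.101362, N=[1·120·2·24]^{1/2}=75.894664
k∈{1,2} keeps every argument non-negative
  k=1: (−1)^0·75.8947/(24)·0.9948^5·0.1014^1 = +0.312365
  k=2: (−1)^1·75.8947/(12)·0.9948^3·0.1014^3 = -0.006485
d^3_{-2,-1}(0.2031) = +0.312365 -0.006485 = +0.305879
Phases: e^{-i·(-2)·0.4476}=+0.625437+0.780275i, e^{-i·(-1)·3.1881}=-0.998917-0.046521i ⇒ D=-0.179998-0.247311i

Re=-0.1800 Im=-0.2473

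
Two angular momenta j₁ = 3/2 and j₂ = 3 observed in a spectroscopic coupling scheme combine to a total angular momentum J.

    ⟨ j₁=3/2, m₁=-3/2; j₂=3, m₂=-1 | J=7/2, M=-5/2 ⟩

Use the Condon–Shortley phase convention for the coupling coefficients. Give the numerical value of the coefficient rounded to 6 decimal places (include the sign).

triangle: 1!×2!×5!/9! = 240/362880
(j±m)!: 0!×3!×2!×4!×1!×6! = 207360
prefactor² = (2J+1)×Δ×N² = 7680/7
  k=1: −1/(1!×0!×2!×1!×0!×4!) = -1/48
Σ = -1/48  ⇒  CG² = 7680/7×(-1/48)² = 10/21
CG = −√(10/21) = -0.690066

-0.690066  (= −√(10/21))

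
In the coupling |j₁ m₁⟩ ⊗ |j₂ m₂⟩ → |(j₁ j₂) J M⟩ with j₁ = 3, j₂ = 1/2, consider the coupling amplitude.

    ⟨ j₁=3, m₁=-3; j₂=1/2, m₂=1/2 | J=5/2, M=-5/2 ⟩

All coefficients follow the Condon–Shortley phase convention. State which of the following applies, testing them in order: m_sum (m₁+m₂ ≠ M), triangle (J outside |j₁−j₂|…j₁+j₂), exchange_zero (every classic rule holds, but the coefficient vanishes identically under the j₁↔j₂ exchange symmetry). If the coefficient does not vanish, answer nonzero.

nonzero

m-sum: m₁+m₂ = -3+1/2 = -5/2, M = -5/2  ✓
triangle: |j₁−j₂| = 5/2 ≤ J = 5/2 ≤ j₁+j₂ = 7/2  ✓
exchange: j₁≠j₂ or m₁≠m₂ — the exchange symmetry imposes no constraint here
value check: CG = −√(6/7) = -0.925820 ≠ 0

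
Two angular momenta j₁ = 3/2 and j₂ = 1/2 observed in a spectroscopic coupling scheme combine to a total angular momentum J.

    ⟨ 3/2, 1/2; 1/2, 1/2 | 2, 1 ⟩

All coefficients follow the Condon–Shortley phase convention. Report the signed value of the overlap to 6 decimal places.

+√(3/4) ≈ +0.866025

j₁+j₂−J=0  J+j₁−j₂=3  J−j₁+j₂=1  j₁+j₂+J+1=5
(j₁±m₁, j₂±m₂, J±M) = (2,1,1,0,3,1)
P² = 3
sum k=0..0:
  [0] +1/2 = 1/2
S = 1/2
C² = P²·S² = 3/4 ; C = +0.866025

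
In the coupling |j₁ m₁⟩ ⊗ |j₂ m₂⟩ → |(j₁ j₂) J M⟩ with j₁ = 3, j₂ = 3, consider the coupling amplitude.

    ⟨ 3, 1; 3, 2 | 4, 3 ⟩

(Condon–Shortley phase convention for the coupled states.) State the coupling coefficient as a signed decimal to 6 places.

−√(1/11) ≈ -0.301511

√[9·2!4!4!/11! · 4!2!5!1!7!1!] = √(82944/11)
  +(−1)^1/∏(1,1,1,4,3,0)! = -1/144  (running -1/144)
  +(−1)^2/∏(2,0,0,3,4,1)! = 1/288  (running -1/288)
⟨..|..⟩ = √(82944/11)·(-1/288) = -0.301511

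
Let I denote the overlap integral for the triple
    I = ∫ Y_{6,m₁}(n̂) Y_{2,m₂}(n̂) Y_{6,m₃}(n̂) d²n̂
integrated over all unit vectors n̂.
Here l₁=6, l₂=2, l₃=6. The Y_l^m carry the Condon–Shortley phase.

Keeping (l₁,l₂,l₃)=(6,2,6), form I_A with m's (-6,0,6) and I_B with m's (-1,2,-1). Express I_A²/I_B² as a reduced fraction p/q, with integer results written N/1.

l's match ⇒ only the (l;m) 3-j factors differ between A and B.
A: triangle coeff Δ(6,2,6) = 1/90090; Σ_t [2,2]: t=2:+1/14515200 = 1/14515200; (3j)²=22/455 [(6 2 6; -6 0 6)], sign=+1
B: triangle coeff Δ(6,2,6) = 1/90090; Σ_t [2,2]: t=2:+1/57600 = 1/57600; (3j)²=21/715 [(6 2 6; -1 2 -1)], sign=-1
I_A²/I_B² = (22/455)/(21/715) = 242/147

242/147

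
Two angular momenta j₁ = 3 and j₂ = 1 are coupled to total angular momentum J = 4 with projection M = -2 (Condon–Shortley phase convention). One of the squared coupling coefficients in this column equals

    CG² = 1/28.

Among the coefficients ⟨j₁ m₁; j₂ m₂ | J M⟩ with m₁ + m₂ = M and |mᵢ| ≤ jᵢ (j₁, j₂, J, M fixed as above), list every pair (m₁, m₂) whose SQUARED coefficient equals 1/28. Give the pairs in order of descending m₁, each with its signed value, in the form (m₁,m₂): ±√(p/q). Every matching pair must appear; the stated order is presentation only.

(-3,1): +√(1/28)

Admissible pairs with m₁+m₂ = M = -2: (-3,1), (-2,0), (-1,-1)
  (m₁,m₂)=(-1,-1): CG² = 15/28, CG = +√(15/28)
  (m₁,m₂)=(-2,0): CG² = 3/7, CG = +√(3/7)
  (m₁,m₂)=(-3,1): CG² = 1/28, CG = +√(1/28)   ← matches the target
Pairs with CG² = 1/28: (-3,1): +√(1/28)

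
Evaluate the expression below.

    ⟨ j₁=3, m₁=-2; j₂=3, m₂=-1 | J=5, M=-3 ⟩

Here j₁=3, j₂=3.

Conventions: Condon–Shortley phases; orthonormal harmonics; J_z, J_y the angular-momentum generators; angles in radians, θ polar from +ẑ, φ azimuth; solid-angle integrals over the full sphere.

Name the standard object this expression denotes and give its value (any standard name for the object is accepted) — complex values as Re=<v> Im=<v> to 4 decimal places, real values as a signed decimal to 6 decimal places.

This is a Clebsch–Gordan (vector-coupling) coefficient.
triangle: 1!×5!×5!/12! = 14400/479001600
(j±m)!: 1!×5!×2!×4!×2!×8! = 464486400
prefactor² = (2J+1)×Δ×N² = 153600
  k=0: +1/(0!×1!×5!×2!×0!×3!) = 1/1440
  k=1: −1/(1!×0!×4!×1!×1!×4!) = -1/576
Σ = -1/960  ⇒  CG² = 153600×(-1/960)² = 1/6
CG = −√(1/6) = -0.408248

Clebsch–Gordan coefficient, −√(1/6) ≈ -0.408248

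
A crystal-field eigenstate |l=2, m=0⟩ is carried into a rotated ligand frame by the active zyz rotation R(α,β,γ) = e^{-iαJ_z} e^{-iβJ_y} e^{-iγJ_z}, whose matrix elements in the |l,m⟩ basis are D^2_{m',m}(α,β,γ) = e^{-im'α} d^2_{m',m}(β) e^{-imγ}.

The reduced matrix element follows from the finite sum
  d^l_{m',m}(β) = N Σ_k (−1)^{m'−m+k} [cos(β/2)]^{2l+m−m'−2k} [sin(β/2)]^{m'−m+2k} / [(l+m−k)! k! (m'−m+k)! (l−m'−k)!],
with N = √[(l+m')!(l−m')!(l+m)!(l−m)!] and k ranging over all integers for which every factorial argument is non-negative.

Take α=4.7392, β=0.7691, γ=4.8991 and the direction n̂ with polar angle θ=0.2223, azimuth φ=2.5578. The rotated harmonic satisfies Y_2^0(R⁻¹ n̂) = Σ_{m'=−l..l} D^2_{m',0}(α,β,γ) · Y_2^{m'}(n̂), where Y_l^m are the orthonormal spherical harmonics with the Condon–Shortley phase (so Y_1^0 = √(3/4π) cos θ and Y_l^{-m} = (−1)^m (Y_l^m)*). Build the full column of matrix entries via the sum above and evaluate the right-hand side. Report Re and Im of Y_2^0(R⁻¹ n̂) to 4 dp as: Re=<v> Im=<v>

Need the full column D^2_{m',0} for m'=−2..2 at α=4.7392, β=0.7691, γ=4.8991.
cos(β/2)=0.926967, sin(β/2)=0.375142
d^2_{-2,0}: single k=2 term ⇒ +0.296207;  D = -0.295782-0.015876i
d^2_{-1,0}: k∈[1..2] ⇒ +0.731922 -0.119875 = +0.612047;  D = +0.016408-0.611827i
d^2_{0,0}: k∈[0..2] ⇒ +0.738342 -0.483705 +0.019805 = +0.274443;  D = +0.274443+0.000000i
d^2_{1,0}: k∈[0..1] ⇒ -0.731922 +0.119875 = -0.612047;  D = -0.016408-0.611827i
d^2_{2,0}: single k=0 term ⇒ +0.296207;  D = -0.295782+0.015876i
Y_2^{m'}(θ=0.2223,φ=2.5578) and Σ D·Y over m':
  (-0.2958-0.0159i)·(+0.0074+0.0173i)  (+0.0164-0.6118i)·(-0.1386-0.0916i)  (+0.2744+0.0000i)·(+0.5848+0.0000i)  (-0.0164-0.6118i)·(+0.1386-0.0916i)  (-0.2958+0.0159i)·(+0.0074-0.0173i)
Y_2^0(R⁻¹ n̂) = +0.040080-0.000000i

Re=0.0401 Im=0.0000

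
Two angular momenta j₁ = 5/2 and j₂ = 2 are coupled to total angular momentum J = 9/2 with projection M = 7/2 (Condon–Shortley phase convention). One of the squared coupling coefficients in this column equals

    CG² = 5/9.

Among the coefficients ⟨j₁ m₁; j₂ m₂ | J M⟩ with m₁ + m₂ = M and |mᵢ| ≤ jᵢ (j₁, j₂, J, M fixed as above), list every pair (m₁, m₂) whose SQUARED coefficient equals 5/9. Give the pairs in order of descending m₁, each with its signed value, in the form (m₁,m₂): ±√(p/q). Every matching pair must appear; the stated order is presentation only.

(3/2,2): +√(5/9)

Admissible pairs with m₁+m₂ = M = 7/2: (3/2,2), (5/2,1)
  (m₁,m₂)=(5/2,1): CG² = 4/9, CG = +√(4/9)
  (m₁,m₂)=(3/2,2): CG² = 5/9, CG = +√(5/9)   ← matches the target
Pairs with CG² = 5/9: (3/2,2): +√(5/9)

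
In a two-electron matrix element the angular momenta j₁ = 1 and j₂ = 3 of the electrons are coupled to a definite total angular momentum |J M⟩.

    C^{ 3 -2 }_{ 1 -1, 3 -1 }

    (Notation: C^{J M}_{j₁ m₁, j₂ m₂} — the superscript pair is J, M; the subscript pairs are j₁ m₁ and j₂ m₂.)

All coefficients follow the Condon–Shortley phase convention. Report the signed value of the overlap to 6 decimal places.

triangle: 1!·1!·5!/8! = 120/40320
(j±m)!: 0!·2!·2!·4!·1!·5! = 11520
prefactor² = (2J+1)·Δ·N² = 240
  k=1: −1/(1!·0!·1!·1!·0!·4!) = -1/24
Σ = -1/24  ⇒  CG² = 240·(-1/24)² = 5/12
CG = −√(5/12) = -0.645497

−√(5/12) = -0.645497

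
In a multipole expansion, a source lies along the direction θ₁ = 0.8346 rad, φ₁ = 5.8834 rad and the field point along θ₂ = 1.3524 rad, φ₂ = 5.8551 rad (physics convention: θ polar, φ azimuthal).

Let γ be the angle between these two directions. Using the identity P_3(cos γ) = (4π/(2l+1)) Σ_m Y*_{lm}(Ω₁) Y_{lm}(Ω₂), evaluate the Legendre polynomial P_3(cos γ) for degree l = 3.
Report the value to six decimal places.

Term-by-term m-sum for l=3 (normalisation 4π/7 = 1.795196):
  term(m=-3) = +0.065668+0.005589i   from Y*(Ω₁)=+0.061621-0.158197i, Y(Ω₂)=+0.109717+0.372365i
  term(m=-2) = +0.079396+0.004499i   from Y*(Ω₁)=+0.262655-0.270207i, Y(Ω₂)=+0.138297+0.159402i
  term(m=-1) = -0.072504-0.002052i   from Y*(Ω₁)=+0.276719-0.116925i, Y(Ω₂)=-0.219662-0.100233i
  term(m=+0) = +0.041773+0.000000i   from Y*(Ω₁)=-0.186834-0.000000i, Y(Ω₂)=-0.223584+0.000000i
  term(m=+1) = -0.072504+0.002052i   from Y*(Ω₁)=-0.276719-0.116925i, Y(Ω₂)=+0.219662-0.100233i
  term(m=+2) = +0.079396-0.004499i   from Y*(Ω₁)=+0.262655+0.270207i, Y(Ω₂)=+0.138297-0.159402i
  term(m=+3) = +0.065668-0.005589i   from Y*(Ω₁)=-0.061621-0.158197i, Y(Ω₂)=-0.109717+0.372365i
Accumulated sum +0.186892+0.000000i; after 4π/(2l+1) scaling, +0.335508+0.000000i ⇒ P_3 = 0.335508

0.335508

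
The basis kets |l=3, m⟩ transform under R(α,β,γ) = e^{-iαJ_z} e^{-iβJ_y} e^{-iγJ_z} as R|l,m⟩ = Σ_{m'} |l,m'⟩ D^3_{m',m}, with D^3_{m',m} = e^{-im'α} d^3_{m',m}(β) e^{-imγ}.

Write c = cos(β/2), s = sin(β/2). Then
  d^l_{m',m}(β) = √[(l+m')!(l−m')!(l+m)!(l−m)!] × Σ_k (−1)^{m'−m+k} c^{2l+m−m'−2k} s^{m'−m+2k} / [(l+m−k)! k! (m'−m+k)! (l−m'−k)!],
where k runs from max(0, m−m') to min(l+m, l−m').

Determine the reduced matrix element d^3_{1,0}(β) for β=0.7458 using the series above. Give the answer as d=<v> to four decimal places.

d=-0.4989

d^3_{1,0}(β=0.7458) via the finite sum:
Half-angle: c=0.931275, s=0.364318. N=√(24·2·6·6)=41.569219
The bounds max(0,m−m')=0 and min(l+m,l−m')=2 give 3 terms
  k=0: (−1)^1·41.5692/(12)·0.9313^5·0.3643^1 = -0.884016
  k=1: (−1)^2·41.5692/(4)·0.9313^3·0.3643^3 = +0.405869
  k=2: (−1)^3·41.5692/(12)·0.9313^1·0.3643^5 = -0.020705
d^3_{1,0}(0.7458) = -0.884016 +0.405869 -0.020705 = -0.498851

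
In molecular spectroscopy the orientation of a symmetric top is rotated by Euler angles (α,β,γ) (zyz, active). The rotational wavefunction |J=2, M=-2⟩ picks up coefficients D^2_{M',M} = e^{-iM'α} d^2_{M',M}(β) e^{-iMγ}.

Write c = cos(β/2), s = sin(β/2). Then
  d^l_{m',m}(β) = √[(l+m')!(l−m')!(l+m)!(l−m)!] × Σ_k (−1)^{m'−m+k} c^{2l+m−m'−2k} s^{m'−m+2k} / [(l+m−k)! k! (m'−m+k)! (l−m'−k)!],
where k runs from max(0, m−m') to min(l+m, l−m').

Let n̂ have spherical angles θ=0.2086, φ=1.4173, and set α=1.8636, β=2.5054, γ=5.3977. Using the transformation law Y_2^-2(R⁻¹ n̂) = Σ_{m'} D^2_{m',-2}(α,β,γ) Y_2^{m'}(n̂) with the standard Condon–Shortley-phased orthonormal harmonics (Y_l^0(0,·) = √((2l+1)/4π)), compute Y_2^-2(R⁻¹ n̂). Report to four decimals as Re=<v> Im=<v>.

Re=-0.0900 Im=-0.1895

Need the full column D^2_{m',-2} for m'=−2..2 at α=1.8636, β=2.5054, γ=5.3977.
cos(β/2)=0.312759, sin(β/2)=0.949833
d^2_{-2,-2}: single k=0 term ⇒ +0.009568;  D = -0.003597+0.008866i
d^2_{-1,-2}: single k=0 term ⇒ -0.058117;  D = -0.057868-0.005376i
d^2_{0,-2}: single k=0 term ⇒ +0.216167;  D = -0.042983-0.211850i
d^2_{1,-2}: single k=0 term ⇒ -0.536020;  D = +0.472195-0.253672i
d^2_{2,-2}: single k=0 term ⇒ +0.813932;  D = +0.575758+0.575316i
Y_2^{m'}(θ=0.2086,φ=1.4173) and Σ D·Y over m':
  (-0.0036+0.0089i)·(-0.0158-0.0050i)  (-0.0579-0.0054i)·(+0.0239-0.1547i)  (-0.0430-0.2119i)·(+0.5902+0.0000i)  (+0.4722-0.2537i)·(-0.0239-0.1547i)  (+0.5758+0.5753i)·(-0.0158+0.0050i)
Y_2^-2(R⁻¹ n̂) = -0.089994-0.189506i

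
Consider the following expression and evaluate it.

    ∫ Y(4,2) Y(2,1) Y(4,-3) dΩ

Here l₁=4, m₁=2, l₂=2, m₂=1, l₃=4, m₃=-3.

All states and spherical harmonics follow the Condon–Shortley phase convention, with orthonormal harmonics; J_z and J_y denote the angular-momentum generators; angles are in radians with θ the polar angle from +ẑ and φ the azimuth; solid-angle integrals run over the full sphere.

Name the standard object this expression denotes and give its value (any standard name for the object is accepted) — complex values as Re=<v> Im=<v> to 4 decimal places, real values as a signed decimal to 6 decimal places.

This is a Gaunt coefficient — the integral of a triple product of spherical harmonics over the sphere.
m-sum 0 ✓  L=10 even ✓  2≤4≤6 ✓
Π(2lᵢ+1) = 9×5×9 = 405
triangle coeff Δ(4,2,4) = 1/13860
Σ_t [0,2]: t=0:+1/192 t=1:−1/36 t=2:+1/192 = -5/288
(3j)²=20/693 [(4 2 4; 0 0 0)], sign=-1
Σ_t [1,2]: t=1:−1/240 t=2:+1/1440 = -1/288
(3j)²=5/132 [(4 2 4; 2 1 -3)], sign=+1
⇒ 4πI² = 375/847
I = (-1)√(375/847/(4π)) = -0.18770204

Gaunt coefficient, -0.187702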